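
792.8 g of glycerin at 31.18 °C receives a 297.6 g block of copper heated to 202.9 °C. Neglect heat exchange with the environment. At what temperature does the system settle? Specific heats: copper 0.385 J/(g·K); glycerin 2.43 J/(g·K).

Heat lost by the copper equals heat gained by the glycerin:
297.6×0.385×(202.9 − T) = 792.8×2.43×(T − 31.18)
114.58(202.9 − T) = 1926.5(T − 31.18)
2041.1 T = 83316  ⇒  T ≈ 40.82 °C

T_f ≈ 40.8 °C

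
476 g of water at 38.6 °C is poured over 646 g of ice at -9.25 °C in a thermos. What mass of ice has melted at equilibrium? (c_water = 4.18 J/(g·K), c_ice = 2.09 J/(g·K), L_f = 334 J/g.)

m_melted ≈ 193 g

Water can give up m c ΔT = 476·4.18·38.6 = 76802 J before reaching 0 °C.
Of that, 646·2.09·9.25 = 12489 J goes to bring the ice to 0 °C, leaving 64313 J.
To melt every bit of ice: 646·334 = 215764 J.
64313 J < 215764 J, so only part of the ice melts and the system sits at 0 °C.
Mass melted = 64313/334 ≈ 192.6 g.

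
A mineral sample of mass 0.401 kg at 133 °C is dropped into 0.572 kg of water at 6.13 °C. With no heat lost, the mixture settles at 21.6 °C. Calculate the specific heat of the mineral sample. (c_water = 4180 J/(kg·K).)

c ≈ 828 J/(kg·K)

Heat gained plus heat lost sum to zero:
0.401·c·(21.6 − 133) + 0.572·4180·(21.6 − 6.13) = 0
-44.67 c = -36988
c = -36988/-44.67 ≈ 828 J/(kg·K)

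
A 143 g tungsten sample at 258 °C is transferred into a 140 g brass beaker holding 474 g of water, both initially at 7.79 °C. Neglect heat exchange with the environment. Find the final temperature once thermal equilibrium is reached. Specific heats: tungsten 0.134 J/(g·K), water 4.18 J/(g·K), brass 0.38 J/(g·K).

T_f ≈ 10.1 °C

T_f = Σ m_i c_i T_i / Σ m_i c_i:
T_f = (19.16×258 + 1981.3×7.79 + 53.2×7.79) / (19.16 + 1981.3 + 53.2)
    = 20793 / 2053.7 ≈ 10.12 °C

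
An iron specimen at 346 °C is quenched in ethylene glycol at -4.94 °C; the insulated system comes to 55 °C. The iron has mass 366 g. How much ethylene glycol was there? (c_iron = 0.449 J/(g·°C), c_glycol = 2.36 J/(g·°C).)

m ≈ 338 g

Heat lost by the iron = heat gained by the glycol:
366·0.449·(346 − 55) = m·2.36·(55 − (-4.94))
141.46 m = 47821  ⇒  m ≈ 338.1 g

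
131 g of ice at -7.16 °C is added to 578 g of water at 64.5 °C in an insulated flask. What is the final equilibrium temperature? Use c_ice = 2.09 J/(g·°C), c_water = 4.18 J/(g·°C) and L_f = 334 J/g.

Conservation of energy gives ΣQ = 0:
ice -7.16→0 °C: 131·2.09·7.16 = 1960.3; fusion: m_ice L_f = 131·334 = 43754; meltwater 0→T: 131·4.18·T = 547.58 T; water cools: 578·4.18·(T − 64.5) = 2416(T − 64.5)
2963.6 T = 155835 − 45714 = 110120
T ≈ 37.16 °C (positive, so assuming full melt was valid).

T_f ≈ 37.2 °C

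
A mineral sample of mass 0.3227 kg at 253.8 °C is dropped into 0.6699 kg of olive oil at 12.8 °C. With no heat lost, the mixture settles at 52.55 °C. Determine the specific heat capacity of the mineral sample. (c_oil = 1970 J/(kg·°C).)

c ≈ 808 J/(kg·°C)

Taking heat into each body as positive, Σ m c ΔT = 0:
0.3227·c·(52.55 − 253.8) + 0.6699·1970·(52.55 − 12.8) = 0
-64.94 c = -52458
c = -52458/-64.94 ≈ 807.8 J/(kg·°C)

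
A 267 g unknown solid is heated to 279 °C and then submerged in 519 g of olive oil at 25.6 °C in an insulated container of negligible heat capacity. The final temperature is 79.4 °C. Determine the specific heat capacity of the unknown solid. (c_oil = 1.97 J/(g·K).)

c ≈ 1.03 J/(g·K)

Heat lost by the unknown solid = heat gained by the oil:
267×c×(279 − 79.4) = 519×1.97×(79.4 − 25.6)
53293 c = 55007  ⇒  c ≈ 1.032 J/(g·K)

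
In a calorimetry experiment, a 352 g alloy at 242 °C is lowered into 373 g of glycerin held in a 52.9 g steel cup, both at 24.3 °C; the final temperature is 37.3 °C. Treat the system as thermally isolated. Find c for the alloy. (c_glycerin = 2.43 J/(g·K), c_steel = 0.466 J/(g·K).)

Taking heat into each body as positive, Σ m c ΔT = 0:
352×c×(37.3 − 242) + 373×2.43×(37.3 − 24.3) + 52.9×0.466×(37.3 − 24.3) = 0
-72054 c = -12104
c = -12104/-72054 ≈ 0.168 J/(g·K)

c ≈ 0.168 J/(g·K)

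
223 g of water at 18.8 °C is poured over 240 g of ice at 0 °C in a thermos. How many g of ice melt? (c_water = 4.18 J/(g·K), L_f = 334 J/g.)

m_melted ≈ 52.5 g

Water can give up m c ΔT = 223·4.18·18.8 = 17524 J before reaching 0 °C.
To melt every bit of ice: 240·334 = 80160 J.
That's not enough to melt it all — equilibrium is at 0 °C with ice remaining.
m_melted·334 = 17524  ⇒  m_melted ≈ 52.47 g.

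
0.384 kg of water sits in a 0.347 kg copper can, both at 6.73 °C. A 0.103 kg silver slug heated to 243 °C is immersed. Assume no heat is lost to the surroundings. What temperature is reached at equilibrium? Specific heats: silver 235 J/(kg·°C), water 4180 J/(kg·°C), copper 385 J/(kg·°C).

T_f ≈ 10.0 °C

With ΣQ=0 the equilibrium temperature is the m·c-weighted mean:
T_f = (24.2*243 + 1605.1*6.73 + 133.59*6.73) / (24.2 + 1605.1 + 133.59)
    = 17583 / 1762.9 ≈ 9.97 °C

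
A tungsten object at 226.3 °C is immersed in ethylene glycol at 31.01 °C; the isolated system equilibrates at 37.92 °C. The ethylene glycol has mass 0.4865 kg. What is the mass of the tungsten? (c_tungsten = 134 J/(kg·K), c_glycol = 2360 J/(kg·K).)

|Q_tungsten| = |Q_glycol|:
m·134·(226.3 − 37.92) = 0.4865·2360·(37.92 − 31.01)
25243 m = 7933.6  ⇒  m ≈ 0.3143 kg

m ≈ 0.314 kg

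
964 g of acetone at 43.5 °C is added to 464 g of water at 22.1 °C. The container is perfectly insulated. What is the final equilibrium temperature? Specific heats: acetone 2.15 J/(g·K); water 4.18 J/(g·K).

T_f ≈ 33.2 °C

Net heat exchanged in the isolated system is zero:
964·2.15·(T − 43.5) + 464·4.18·(T − 22.1) = 0
2072.6(T − 43.5) + 1939.5(T − 22.1) = 0
4012.1 T = 133021
T ≈ 33.15 °C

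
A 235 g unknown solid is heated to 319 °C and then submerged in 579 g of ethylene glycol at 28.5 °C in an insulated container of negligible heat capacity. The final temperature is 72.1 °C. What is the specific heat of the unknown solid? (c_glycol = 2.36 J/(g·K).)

c ≈ 1.03 J/(g·K)

Conservation of energy gives ΣQ = 0:
235×c×(72.1 − 319) + 579×2.36×(72.1 − 28.5) = 0
-58022 c = -59577
c = -59577/-58022 ≈ 1.027 J/(g·K)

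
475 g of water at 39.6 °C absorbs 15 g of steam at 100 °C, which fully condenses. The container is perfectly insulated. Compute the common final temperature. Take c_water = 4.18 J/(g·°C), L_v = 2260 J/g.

T_f ≈ 58.0 °C

Conservation of energy gives ΣQ = 0:
steam→water at 100 °C releases m L_v = 15·2260 = 33900; condensed water 100 °C→T: 62.7(T − 100); water warms: 475·4.18·(T − 39.6) = 1985.5(T − 39.6)
2048.2 T = 33900 + 6270 + 78626 = 118796
T ≈ 58.00 °C, under the boiling point, so the assumption holds.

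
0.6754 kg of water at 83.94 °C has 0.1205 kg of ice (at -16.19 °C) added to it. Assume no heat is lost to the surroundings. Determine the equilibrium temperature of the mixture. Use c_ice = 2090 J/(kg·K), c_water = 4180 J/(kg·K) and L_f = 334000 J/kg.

T_f ≈ 57.9 °C

Sum of m c ΔT and latent-heat terms is zero:
warm ice to 0 °C: 0.1205×2090×(0 − (-16.19)) = 4077.4
  latent heat to melt: 0.1205×334000 = 40247
  meltwater 0→T: 0.1205×4180×T = 503.69 T
  water: 2823.2(T − 83.94)
3326.9 T = 236977 − 44324 = 192653
T ≈ 57.91 °C. Since T > 0 °C, the all-ice-melts assumption holds.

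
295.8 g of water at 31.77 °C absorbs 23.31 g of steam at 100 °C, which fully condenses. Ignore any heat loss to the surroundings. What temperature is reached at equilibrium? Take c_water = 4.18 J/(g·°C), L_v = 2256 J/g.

T_f ≈ 76.2 °C

Energy conservation, ΣQ = 0:
steam→water at 100 °C releases m L_v = 23.31×2256 = 52587; condensate cools 100→T: 23.31×4.18×(T − 100) = 97.44(T − 100); water warms: 295.8×4.18×(T − 31.77) = 1236.4(T − 31.77)
1333.9 T = 52587 + 9743.6 + 39282 = 101613
T ≈ 76.18 °C (< 100 °C, so full condensation is consistent).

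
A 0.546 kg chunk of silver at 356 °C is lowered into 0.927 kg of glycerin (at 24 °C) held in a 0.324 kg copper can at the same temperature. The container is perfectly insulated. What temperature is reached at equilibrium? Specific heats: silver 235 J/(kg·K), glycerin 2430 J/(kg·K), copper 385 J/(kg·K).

Net heat exchanged in the isolated system is zero:
0.546×235×(T − 356) + 0.927×2430×(T − 24) + 0.324×385×(T − 24) = 0
2505.7 T = 102735
T ≈ 41.00 °C

T_f ≈ 41.0 °C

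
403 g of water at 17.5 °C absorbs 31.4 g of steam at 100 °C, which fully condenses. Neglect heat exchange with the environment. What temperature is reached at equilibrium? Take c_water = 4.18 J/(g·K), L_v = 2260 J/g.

T_f ≈ 62.5 °C

Sum of m c ΔT and latent-heat terms is zero:
condense steam: −31.4×2260 = −70964; condensate cools 100→T: 31.4×4.18×(T − 100) = 131.25(T − 100); water warms: 403×4.18×(T − 17.5) = 1684.5(T − 17.5)
1815.8 T = 70964 + 13125 + 29479 = 113569
T ≈ 62.54 °C (< 100 °C, so full condensation is consistent).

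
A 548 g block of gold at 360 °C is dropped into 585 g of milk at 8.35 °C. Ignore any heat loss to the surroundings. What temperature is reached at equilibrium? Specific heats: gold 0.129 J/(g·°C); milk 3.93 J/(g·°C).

T_f ≈ 18.8 °C

Energy conservation, ΣQ = 0:
548·0.129·(T − 360) + 585·3.93·(T − 8.35) = 0
70.69(T − 360) + 2299.1(T − 8.35) = 0
(70.69 + 2299.1) T = 70.69·360 + 2299.1·8.35
T ≈ 18.84 °C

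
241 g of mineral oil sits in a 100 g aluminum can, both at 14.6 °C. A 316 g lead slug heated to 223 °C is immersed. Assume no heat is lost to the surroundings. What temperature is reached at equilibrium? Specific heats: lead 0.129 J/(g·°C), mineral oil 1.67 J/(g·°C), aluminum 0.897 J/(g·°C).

T_f ≈ 30.5 °C

Heat gained plus heat lost sum to zero:
316*0.129*(T − 223) + 241*1.67*(T − 14.6) + 100*0.897*(T − 14.6) = 0
40.76(T − 223) + 402.47(T − 14.6) + 89.7(T − 14.6) = 0
532.93 T = 16276
T = 16276/532.93 ≈ 30.54 °C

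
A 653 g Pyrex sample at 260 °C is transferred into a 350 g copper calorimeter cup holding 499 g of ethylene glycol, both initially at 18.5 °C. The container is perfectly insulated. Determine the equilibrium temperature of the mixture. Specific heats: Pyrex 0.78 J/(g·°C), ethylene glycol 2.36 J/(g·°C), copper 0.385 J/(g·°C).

T_f ≈ 86.0 °C

Conservation of energy gives ΣQ = 0:
653·0.78·(T − 260) + 499·2.36·(T − 18.5) + 350·0.385·(T − 18.5) = 0
(509.34 + 1177.6 + 134.75) T = 509.34·260 + 1177.6·18.5 + 134.75·18.5
T = 156708/1821.7 ≈ 86.02 °C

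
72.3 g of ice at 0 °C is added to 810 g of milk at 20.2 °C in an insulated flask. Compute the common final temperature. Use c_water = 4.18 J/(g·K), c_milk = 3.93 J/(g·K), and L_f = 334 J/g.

T_f ≈ 11.5 °C

Heat gained plus heat lost sum to zero:
fusion: m_ice L_f = 72.3×334 = 24148; warm the meltwater: 302.21 T; milk cools: 810×3.93×(T − 20.2) = 3183.3(T − 20.2)
3485.5 T = 64303 − 24148 = 40154
T ≈ 11.52 °C. Since T > 0 °C, the all-ice-melts assumption holds.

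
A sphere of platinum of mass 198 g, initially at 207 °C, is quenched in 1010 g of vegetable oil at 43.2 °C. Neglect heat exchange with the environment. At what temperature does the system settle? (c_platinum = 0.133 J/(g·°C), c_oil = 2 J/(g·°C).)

T_f ≈ 45.3 °C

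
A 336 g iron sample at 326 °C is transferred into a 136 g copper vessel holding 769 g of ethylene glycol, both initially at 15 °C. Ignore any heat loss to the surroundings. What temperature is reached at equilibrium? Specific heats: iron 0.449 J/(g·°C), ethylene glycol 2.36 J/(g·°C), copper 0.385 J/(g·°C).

T_f ≈ 38.2 °C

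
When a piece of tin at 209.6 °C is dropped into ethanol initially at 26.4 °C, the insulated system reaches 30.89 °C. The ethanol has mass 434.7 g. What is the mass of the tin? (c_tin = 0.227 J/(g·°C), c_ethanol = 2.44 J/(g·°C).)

Conservation of energy gives ΣQ = 0:
m×0.227×(30.89 − 209.6) + 434.7×2.44×(30.89 − 26.4) = 0
-40.57 m = -4762.4
m = -4762.4/-40.57 ≈ 117.4 g

m ≈ 117 g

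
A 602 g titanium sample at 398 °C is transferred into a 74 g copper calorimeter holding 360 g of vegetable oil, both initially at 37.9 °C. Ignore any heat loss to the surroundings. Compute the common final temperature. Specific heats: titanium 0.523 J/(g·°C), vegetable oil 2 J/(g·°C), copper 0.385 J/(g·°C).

T_f ≈ 144.5 °C

Heat gained plus heat lost sum to zero:
602×0.523×(T − 398) + 360×2×(T − 37.9) + 74×0.385×(T − 37.9) = 0
(314.85 + 720 + 28.49) T = 314.85×398 + 720×37.9 + 28.49×37.9
T ≈ 144.52 °C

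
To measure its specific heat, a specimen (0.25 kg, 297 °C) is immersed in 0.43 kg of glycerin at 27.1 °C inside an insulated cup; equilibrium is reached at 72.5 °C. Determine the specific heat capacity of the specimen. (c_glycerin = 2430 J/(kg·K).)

Setting the total heat transfer to zero:
0.25·c·(72.5 − 297) + 0.43·2430·(72.5 − 27.1) = 0
-56.12 c = -47438
c = -47438/-56.12 ≈ 845.2 J/(kg·K)

c ≈ 845 J/(kg·K)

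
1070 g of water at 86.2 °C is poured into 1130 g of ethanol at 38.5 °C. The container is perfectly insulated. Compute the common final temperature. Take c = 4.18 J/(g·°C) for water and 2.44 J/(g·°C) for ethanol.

T_f is the heat-capacity-weighted average of the initial temperatures:
T_f = (4472.6×86.2 + 2757.2×38.5) / (4472.6 + 2757.2)
    = 491690 / 7229.8 ≈ 68.01 °C

T_f ≈ 68.0 °C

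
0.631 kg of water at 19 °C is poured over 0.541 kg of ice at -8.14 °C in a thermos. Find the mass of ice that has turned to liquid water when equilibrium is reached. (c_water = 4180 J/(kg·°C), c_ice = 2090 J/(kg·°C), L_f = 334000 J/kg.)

m_melted ≈ 0.122 kg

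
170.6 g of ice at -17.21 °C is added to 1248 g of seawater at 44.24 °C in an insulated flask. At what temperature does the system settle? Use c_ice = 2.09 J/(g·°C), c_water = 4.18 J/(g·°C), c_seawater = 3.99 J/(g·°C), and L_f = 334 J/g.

T_f ≈ 27.6 °C

Let T be the final temperature. ΣQ_i = 0:
warm ice to 0 °C: 170.6·2.09·(0 − (-17.21)) = 6136.3
  latent heat to melt: 170.6·334 = 56980
  warm the meltwater: 713.11 T
  seawater: 4979.5(T − 44.24)
5692.6 T = 220294 − 63117 = 157177
T ≈ 27.61 °C. Since T > 0 °C, the all-ice-melts assumption holds.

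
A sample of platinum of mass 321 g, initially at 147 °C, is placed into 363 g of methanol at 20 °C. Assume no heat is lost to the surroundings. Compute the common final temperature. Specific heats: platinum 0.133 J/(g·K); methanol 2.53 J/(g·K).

T_f ≈ 25.6 °C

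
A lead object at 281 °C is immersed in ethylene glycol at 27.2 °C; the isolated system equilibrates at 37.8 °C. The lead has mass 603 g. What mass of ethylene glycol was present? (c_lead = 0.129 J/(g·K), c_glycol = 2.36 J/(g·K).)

Heat lost by the lead = heat gained by the glycol:
603×0.129×(281 − 37.8) = m×2.36×(37.8 − 27.2)
25.02 m = 18918  ⇒  m ≈ 756.2 g

m ≈ 756 g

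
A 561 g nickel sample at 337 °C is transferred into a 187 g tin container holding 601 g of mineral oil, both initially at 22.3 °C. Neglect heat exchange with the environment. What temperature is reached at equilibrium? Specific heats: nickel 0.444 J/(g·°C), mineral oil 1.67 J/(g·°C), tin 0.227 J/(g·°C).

T_f ≈ 82.8 °C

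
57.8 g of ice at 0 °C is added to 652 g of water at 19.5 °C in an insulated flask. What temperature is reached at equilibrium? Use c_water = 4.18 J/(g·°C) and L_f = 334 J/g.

T_f ≈ 11.4 °C

Heat gained plus heat lost sum to zero:
melt ice: 57.8·334 = 19305; meltwater 0→T: 57.8·4.18·T = 241.6 T; water cools: 652·4.18·(T − 19.5) = 2725.4(T − 19.5)
2967 T = 53145 − 19305 = 33839
T ≈ 11.41 °C. Since T > 0 °C, the all-ice-melts assumption holds.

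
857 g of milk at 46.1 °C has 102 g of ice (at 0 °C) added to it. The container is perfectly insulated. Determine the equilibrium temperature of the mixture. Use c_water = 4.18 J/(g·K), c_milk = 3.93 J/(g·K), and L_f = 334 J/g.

T_f ≈ 31.9 °C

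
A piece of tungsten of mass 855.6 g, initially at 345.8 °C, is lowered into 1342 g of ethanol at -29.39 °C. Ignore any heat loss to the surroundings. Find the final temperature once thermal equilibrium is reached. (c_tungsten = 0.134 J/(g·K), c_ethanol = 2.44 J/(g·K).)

T_f ≈ -16.7 °C

Set heat shed by the hot body equal to heat absorbed by the cold body:
855.6·0.134·(345.8 − T) = 1342·2.44·(T − (-29.39))
114.65(345.8 − T) = 3274.5(T − (-29.39))
3389.1 T = -56591  ⇒  T ≈ -16.70 °C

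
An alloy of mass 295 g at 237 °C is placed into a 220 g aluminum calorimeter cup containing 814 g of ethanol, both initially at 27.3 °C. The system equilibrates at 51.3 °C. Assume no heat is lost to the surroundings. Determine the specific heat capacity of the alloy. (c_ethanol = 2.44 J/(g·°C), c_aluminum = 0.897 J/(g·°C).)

Taking heat into each body as positive, Σ m c ΔT = 0:
295·c·(51.3 − 237) + 814·2.44·(51.3 − 27.3) + 220·0.897·(51.3 − 27.3) = 0
-54782 c = -52404
c = -52404/-54782 ≈ 0.9566 J/(g·°C)

c ≈ 0.957 J/(g·°C)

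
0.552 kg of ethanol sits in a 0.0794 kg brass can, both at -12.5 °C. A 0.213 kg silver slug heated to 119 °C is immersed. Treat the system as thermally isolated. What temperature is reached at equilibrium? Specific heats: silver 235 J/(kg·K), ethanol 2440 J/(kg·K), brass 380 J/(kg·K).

T_f ≈ -7.9 °C

T_f is the heat-capacity-weighted average of the initial temperatures:
T_f = (50.05×119 + 1346.9×(-12.5) + 30.17×(-12.5)) / (50.05 + 1346.9 + 30.17)
    = -11257 / 1427.1 ≈ -7.89 °C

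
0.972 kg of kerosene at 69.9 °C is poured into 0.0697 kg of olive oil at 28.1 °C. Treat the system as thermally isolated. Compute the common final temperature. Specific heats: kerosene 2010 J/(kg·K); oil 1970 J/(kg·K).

Heat lost by the kerosene equals heat gained by the oil:
0.972×2010×(69.9 − T) = 0.0697×1970×(T − 28.1)
1953.7(69.9 − T) = 137.31(T − 28.1)
2091 T = 140423  ⇒  T ≈ 67.16 °C

T_f ≈ 67.2 °C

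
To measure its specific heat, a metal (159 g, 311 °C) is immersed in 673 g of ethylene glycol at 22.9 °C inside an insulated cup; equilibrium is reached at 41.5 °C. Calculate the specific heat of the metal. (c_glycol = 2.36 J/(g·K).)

c ≈ 0.689 J/(g·K)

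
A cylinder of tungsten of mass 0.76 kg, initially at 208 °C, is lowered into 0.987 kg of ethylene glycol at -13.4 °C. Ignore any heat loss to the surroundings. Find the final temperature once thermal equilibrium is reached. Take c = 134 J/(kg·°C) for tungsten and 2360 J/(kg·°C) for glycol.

Net heat exchanged in the isolated system is zero:
0.76·134·(T − 208) + 0.987·2360·(T − (-13.4)) = 0
2431.2 T = -10030
T ≈ -4.13 °C

T_f ≈ -4.1 °C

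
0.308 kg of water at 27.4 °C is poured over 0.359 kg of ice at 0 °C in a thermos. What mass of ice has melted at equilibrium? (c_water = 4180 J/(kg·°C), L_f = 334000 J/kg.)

m_melted ≈ 0.106 kg

Cooling the water to 0 °C releases 0.308×4180×27.4 = 35276 J.
To melt every bit of ice: 0.359×334000 = 119906 J.
That's not enough to melt it all — equilibrium is at 0 °C with ice remaining.
m_melt = 35276 / L_f = 0.1056 kg.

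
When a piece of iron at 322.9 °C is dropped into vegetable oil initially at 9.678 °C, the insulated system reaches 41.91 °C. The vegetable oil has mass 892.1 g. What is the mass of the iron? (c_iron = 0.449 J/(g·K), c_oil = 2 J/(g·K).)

Heat lost by the iron = heat gained by the oil:
m·0.449·(322.9 − 41.91) = 892.1·2·(41.91 − 9.678)
126.16 m = 57508  ⇒  m ≈ 455.8 g

m ≈ 456 g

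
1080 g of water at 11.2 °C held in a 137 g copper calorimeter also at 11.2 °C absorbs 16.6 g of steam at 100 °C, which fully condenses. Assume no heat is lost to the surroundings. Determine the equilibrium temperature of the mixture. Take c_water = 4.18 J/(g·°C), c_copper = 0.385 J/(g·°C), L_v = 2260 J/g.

Taking heat into each body as positive, Σ m c ΔT = 0:
latent heat released on condensation: 16.6×2260 = 37516
  condensate cools 100→T: 16.6×4.18×(T − 100) = 69.39(T − 100)
  water warms: 1080×4.18×(T − 11.2) = 4514.4(T − 11.2)
  cup: 52.75(T − 11.2)
4636.5 T = 37516 + 6938.8 + 51152 = 95607
T ≈ 20.62 °C, under the boiling point, so the assumption holds.

T_f ≈ 20.6 °C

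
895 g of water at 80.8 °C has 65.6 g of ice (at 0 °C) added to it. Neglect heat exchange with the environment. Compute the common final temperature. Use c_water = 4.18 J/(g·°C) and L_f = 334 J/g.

Let T be the final temperature. ΣQ_i = 0:
melt ice: 65.6×334 = 21910; meltwater 0→T: 65.6×4.18×T = 274.21 T; water cools: 895×4.18×(T − 80.8) = 3741.1(T − 80.8)
4015.3 T = 302281 − 21910 = 280370
T ≈ 69.83 °C. Since T > 0 °C, the all-ice-melts assumption holds.

T_f ≈ 69.8 °C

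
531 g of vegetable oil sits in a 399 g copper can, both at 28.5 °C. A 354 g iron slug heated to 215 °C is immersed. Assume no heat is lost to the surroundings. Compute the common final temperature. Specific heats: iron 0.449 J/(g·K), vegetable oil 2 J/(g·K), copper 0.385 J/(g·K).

T_f ≈ 50.1 °C

With ΣQ=0 the equilibrium temperature is the m·c-weighted mean:
T_f = (158.95×215 + 1062×28.5 + 153.62×28.5) / (158.95 + 1062 + 153.62)
    = 68818 / 1374.6 ≈ 50.07 °C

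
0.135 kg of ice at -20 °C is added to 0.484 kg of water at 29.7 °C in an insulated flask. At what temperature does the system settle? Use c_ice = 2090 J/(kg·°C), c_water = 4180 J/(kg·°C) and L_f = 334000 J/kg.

Net heat exchanged in the isolated system is zero:
ice -20→0 °C: 0.135·2090·20 = 5643; melt ice: 0.135·334000 = 45090; warm the meltwater: 564.3 T; water: 2023.1(T − 29.7)
2587.4 T = 60087 − 50733 = 9353.7
T ≈ 3.62 °C. Since T > 0 °C, the all-ice-melts assumption holds.

T_f ≈ 3.6 °C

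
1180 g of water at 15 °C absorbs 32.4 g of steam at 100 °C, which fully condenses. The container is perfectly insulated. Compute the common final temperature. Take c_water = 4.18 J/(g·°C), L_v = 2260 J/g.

T_f ≈ 31.7 °C

Sum of m c ΔT and latent-heat terms is zero:
latent heat released on condensation: 32.4·2260 = 73224
  condensed water 100 °C→T: 135.43(T − 100)
  original water: 4932.4(T − 15)
5067.8 T = 73224 + 13543 + 73986 = 160753
T ≈ 31.72 °C — below 100 °C, confirming all the steam condensed.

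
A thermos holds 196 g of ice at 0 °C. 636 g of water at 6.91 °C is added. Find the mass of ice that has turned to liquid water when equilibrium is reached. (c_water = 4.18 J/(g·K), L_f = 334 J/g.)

Heat available from the water dropping to 0 °C: 636×4.18×6.91 = 18370 J.
Melting all 196 g of ice would need 196×334 = 65464 J.
18370 J < 65464 J, so only part of the ice melts and the system sits at 0 °C.
m_melt = 18370 / L_f = 55 g.

m_melted ≈ 55 g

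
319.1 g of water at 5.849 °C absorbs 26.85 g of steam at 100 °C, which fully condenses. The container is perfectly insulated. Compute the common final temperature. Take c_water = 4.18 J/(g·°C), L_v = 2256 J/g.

Taking heat into each body as positive, Σ m c ΔT = 0:
steam→water at 100 °C releases m L_v = 26.85·2256 = 60574; condensed water 100 °C→T: 112.23(T − 100); water warms: 319.1·4.18·(T − 5.849) = 1333.8(T − 5.849)
1446.1 T = 60574 + 11223 + 7801.6 = 79599
T ≈ 55.04 °C, under the boiling point, so the assumption holds.

T_f ≈ 55.0 °C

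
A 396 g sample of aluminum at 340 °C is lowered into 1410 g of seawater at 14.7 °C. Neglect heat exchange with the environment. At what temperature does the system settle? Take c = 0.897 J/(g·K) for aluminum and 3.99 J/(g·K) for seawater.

Conservation of energy gives ΣQ = 0:
396×0.897×(T − 340) + 1410×3.99×(T − 14.7) = 0
5981.1 T = 203473
T ≈ 34.02 °C

T_f ≈ 34.0 °C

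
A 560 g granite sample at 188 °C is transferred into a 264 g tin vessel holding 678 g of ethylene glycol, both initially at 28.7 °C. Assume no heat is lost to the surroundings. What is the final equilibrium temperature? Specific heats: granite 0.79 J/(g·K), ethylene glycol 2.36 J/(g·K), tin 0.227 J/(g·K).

T_f ≈ 62.2 °C

Energy conservation, ΣQ = 0:
560·0.79·(T − 188) + 678·2.36·(T − 28.7) + 264·0.227·(T − 28.7) = 0
442.4(T − 188) + 1600.1(T − 28.7) + 59.93(T − 28.7) = 0
(442.4 + 1600.1 + 59.93) T = 442.4·188 + 1600.1·28.7 + 59.93·28.7
T = 130813 / 2102.4 = 62.2 °C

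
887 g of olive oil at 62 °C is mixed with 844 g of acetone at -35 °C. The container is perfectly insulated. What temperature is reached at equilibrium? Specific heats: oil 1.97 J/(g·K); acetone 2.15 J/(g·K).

T_f ≈ 12.6 °C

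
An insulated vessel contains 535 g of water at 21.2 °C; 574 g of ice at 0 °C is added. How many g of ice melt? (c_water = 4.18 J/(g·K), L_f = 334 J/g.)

m_melted ≈ 142 g

Cooling the water to 0 °C releases 535·4.18·21.2 = 47410 J.
To melt every bit of ice: 574·334 = 191716 J.
47410 J < 191716 J, so only part of the ice melts and the system sits at 0 °C.
Mass melted = 47410/334 ≈ 141.9 g.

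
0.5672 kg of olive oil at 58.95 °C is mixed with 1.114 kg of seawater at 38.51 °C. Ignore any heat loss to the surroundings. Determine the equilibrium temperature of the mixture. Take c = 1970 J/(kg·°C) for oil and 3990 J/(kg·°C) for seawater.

T_f ≈ 42.6 °C

T_f = Σ m_i c_i T_i / Σ m_i c_i:
T_f = (1117.4*58.95 + 4444.9*38.51) / (1117.4 + 4444.9)
    = 237041 / 5562.2 ≈ 42.62 °C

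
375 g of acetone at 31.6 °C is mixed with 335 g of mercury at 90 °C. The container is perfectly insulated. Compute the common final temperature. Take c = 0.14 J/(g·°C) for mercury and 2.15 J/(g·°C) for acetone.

T_f ≈ 34.8 °C

Energy conservation, ΣQ = 0:
335×0.14×(T − 90) + 375×2.15×(T − 31.6) = 0
46.9(T − 90) + 806.25(T − 31.6) = 0
853.15 T = 29698
T = 29698 / 853.15 = 34.8 °C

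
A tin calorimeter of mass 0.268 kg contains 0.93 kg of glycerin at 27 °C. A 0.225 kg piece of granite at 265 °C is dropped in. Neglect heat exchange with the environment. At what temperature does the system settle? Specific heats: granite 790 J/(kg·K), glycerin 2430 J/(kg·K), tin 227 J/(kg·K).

T_f ≈ 43.9 °C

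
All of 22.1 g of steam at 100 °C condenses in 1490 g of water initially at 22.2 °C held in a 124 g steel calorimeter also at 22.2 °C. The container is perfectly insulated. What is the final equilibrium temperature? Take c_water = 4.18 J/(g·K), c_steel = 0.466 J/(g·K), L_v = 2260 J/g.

Heat gained plus heat lost sum to zero:
steam→water at 100 °C releases m L_v = 22.1×2260 = 49946
  condensate cools 100→T: 22.1×4.18×(T − 100) = 92.38(T − 100)
  original water: 6228.2(T − 22.2)
  cup: 57.78(T − 22.2)
6378.4 T = 49946 + 9237.8 + 139549 = 198733
T ≈ 31.16 °C — below 100 °C, confirming all the steam condensed.

T_f ≈ 31.2 °C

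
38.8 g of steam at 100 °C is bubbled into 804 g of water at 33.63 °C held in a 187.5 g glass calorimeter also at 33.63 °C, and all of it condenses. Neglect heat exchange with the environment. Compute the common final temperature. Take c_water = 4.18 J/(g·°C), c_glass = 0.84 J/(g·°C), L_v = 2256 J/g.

Net heat exchanged in the isolated system is zero:
steam→water at 100 °C releases m L_v = 38.8×2256 = 87533
  condensed water 100 °C→T: 162.18(T − 100)
  original water: 3360.7(T − 33.63)
  glass cup: 187.5×0.84×(T − 33.63) = 157.5(T − 33.63)
3680.4 T = 87533 + 16218 + 118318 = 222069
T ≈ 60.34 °C, under the boiling point, so the assumption holds.

T_f ≈ 60.3 °C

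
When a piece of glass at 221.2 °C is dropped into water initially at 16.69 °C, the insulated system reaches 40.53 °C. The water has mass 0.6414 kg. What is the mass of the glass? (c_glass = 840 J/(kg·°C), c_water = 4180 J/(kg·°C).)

m ≈ 0.421 kg

Setting the total heat transfer to zero:
m·840·(40.53 − 221.2) + 0.6414·4180·(40.53 − 16.69) = 0
-151763 m = -63916
m = -63916/-151763 ≈ 0.4212 kg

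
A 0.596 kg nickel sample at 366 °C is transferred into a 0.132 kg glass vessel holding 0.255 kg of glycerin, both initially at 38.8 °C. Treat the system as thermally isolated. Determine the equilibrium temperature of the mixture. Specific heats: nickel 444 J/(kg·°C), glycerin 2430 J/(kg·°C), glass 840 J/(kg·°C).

Let T be the final temperature. ΣQ_i = 0:
0.596·444·(T − 366) + 0.255·2430·(T − 38.8) + 0.132·840·(T − 38.8) = 0
264.62(T − 366) + 619.65(T − 38.8) + 110.88(T − 38.8) = 0
(264.62 + 619.65 + 110.88) T = 264.62·366 + 619.65·38.8 + 110.88·38.8
T ≈ 125.81 °C

T_f ≈ 125.8 °C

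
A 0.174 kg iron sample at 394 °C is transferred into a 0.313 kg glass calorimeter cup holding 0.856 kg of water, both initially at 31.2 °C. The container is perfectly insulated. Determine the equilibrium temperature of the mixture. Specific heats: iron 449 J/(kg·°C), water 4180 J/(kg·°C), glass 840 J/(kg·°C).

T_f ≈ 38.4 °C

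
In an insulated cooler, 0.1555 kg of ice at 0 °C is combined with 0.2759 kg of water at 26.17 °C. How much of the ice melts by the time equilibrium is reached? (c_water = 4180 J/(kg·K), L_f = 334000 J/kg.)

Water can give up m c ΔT = 0.2759×4180×26.17 = 30181 J before reaching 0 °C.
Melting all 0.1555 kg of ice would need 0.1555×334000 = 51937 J.
30181 J < 51937 J, so only part of the ice melts and the system sits at 0 °C.
m_melt = 30181 / L_f = 0.09036 kg.

m_melted ≈ 0.0904 kg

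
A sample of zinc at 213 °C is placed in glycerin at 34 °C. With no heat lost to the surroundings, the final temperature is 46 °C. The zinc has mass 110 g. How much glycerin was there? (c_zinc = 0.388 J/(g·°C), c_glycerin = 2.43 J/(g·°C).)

Heat gained plus heat lost sum to zero:
110·0.388·(46 − 213) + m·2.43·(46 − 34) = 0
29.16 m = 7127.6
m = 7127.6/29.16 ≈ 244.4 g

m ≈ 244 g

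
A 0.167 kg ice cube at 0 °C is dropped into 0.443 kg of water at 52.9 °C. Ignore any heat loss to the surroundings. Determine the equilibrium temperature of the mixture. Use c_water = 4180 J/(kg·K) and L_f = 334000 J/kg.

Energy conservation, ΣQ = 0:
latent heat to melt: 0.167·334000 = 55778; warm the meltwater: 698.06 T; water cools: 0.443·4180·(T − 52.9) = 1851.7(T − 52.9)
2549.8 T = 97957 − 55778 = 42179
T ≈ 16.54 °C — above 0 °C, consistent with complete melting.

T_f ≈ 16.5 °C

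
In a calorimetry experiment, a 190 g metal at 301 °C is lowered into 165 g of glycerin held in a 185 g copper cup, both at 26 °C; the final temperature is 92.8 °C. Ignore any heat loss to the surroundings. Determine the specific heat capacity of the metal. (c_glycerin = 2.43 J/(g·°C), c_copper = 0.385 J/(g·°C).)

c ≈ 0.797 J/(g·°C)

Let T be the final temperature. ΣQ_i = 0:
190·c·(92.8 − 301) + 165·2.43·(92.8 − 26) + 185·0.385·(92.8 − 26) = 0
-39558 c = -31541
c = -31541/-39558 ≈ 0.7973 J/(g·°C)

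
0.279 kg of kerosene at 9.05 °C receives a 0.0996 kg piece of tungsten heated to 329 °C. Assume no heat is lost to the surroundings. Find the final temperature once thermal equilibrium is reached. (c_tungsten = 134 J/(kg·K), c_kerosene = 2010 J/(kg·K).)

Energy conservation, ΣQ = 0:
0.0996×134×(T − 329) + 0.279×2010×(T − 9.05) = 0
13.35(T − 329) + 560.79(T − 9.05) = 0
(13.35 + 560.79) T = 13.35×329 + 560.79×9.05
T ≈ 16.49 °C

T_f ≈ 16.5 °C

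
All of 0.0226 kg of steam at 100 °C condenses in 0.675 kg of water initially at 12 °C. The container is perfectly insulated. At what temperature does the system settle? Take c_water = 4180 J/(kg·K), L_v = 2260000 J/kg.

T_f ≈ 32.4 °C

Energy balance with sensible and latent terms:
condense steam: −0.0226·2260000 = −51076
  condensate cools 100→T: 0.0226·4180·(T − 100) = 94.47(T − 100)
  original water: 2821.5(T − 12)
2916 T = 51076 + 9446.8 + 33858 = 94381
T ≈ 32.37 °C — below 100 °C, confirming all the steam condensed.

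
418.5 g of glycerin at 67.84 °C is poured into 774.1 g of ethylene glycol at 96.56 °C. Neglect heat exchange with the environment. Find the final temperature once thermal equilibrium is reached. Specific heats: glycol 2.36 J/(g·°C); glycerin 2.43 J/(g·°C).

Energy conservation, ΣQ = 0:
774.1·2.36·(T − 96.56) + 418.5·2.43·(T − 67.84) = 0
1826.9(T − 96.56) + 1017(T − 67.84) = 0
2843.8 T = 245393
T = 245393/2843.8 ≈ 86.29 °C

T_f ≈ 86.3 °C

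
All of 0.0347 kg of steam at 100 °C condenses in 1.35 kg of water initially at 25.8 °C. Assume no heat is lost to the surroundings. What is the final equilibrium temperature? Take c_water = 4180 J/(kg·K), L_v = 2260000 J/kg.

Net heat exchanged in the isolated system is zero:
condense steam: −0.0347×2260000 = −78422
  condensed water 100 °C→T: 145.05(T − 100)
  original water: 5643(T − 25.8)
5788 T = 78422 + 14505 + 145589 = 238516
T ≈ 41.21 °C, under the boiling point, so the assumption holds.

T_f ≈ 41.2 °C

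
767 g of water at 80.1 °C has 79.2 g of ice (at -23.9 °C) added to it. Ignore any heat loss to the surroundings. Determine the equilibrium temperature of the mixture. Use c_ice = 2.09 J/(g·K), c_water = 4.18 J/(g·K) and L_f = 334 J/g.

T_f ≈ 64.0 °C

Net heat exchanged in the isolated system is zero:
warm ice to 0 °C: 79.2×2.09×(0 − (-23.9)) = 3956.1
  fusion: m_ice L_f = 79.2×334 = 26453
  meltwater 0→T: 79.2×4.18×T = 331.06 T
  water cools: 767×4.18×(T − 80.1) = 3206.1(T − 80.1)
3537.1 T = 256805 − 30409 = 226396
T ≈ 64.01 °C. Since T > 0 °C, the all-ice-melts assumption holds.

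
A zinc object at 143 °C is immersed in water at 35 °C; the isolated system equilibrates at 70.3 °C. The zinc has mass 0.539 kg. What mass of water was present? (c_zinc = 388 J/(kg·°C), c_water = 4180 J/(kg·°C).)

Energy conservation, ΣQ = 0:
0.539×388×(70.3 − 143) + m×4180×(70.3 − 35) = 0
147554 m = 15204
m = 15204/147554 ≈ 0.103 kg

m ≈ 0.103 kg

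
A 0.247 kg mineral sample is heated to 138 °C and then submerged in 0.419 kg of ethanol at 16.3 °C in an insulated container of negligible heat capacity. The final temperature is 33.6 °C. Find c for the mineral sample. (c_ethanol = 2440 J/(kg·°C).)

Let T be the final temperature. ΣQ_i = 0:
0.247·c·(33.6 − 138) + 0.419·2440·(33.6 − 16.3) = 0
-25.79 c = -17687
c = -17687/-25.79 ≈ 685.9 J/(kg·°C)

c ≈ 686 J/(kg·°C)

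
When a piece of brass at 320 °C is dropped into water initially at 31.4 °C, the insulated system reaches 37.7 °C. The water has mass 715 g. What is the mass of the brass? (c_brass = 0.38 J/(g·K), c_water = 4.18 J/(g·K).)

m ≈ 176 g

Heat lost by the brass = heat gained by the water:
m·0.38·(320 − 37.7) = 715·4.18·(37.7 − 31.4)
107.27 m = 18829  ⇒  m ≈ 175.5 g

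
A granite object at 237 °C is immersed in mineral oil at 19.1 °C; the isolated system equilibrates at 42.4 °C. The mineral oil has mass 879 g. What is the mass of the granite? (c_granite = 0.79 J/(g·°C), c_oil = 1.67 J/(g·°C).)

m ≈ 222 g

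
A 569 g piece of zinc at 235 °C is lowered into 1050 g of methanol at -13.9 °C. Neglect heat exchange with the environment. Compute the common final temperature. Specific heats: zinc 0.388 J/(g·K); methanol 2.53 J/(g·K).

Set heat shed by the hot body equal to heat absorbed by the cold body:
569·0.388·(235 − T) = 1050·2.53·(T − (-13.9))
220.77(235 − T) = 2656.5(T − (-13.9))
2877.3 T = 14956  ⇒  T ≈ 5.20 °C

T_f ≈ 5.2 °C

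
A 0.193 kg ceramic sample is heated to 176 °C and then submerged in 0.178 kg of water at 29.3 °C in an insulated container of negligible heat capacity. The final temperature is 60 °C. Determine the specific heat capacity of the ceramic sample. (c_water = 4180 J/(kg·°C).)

Net heat exchanged in the isolated system is zero:
0.193·c·(60 − 176) + 0.178·4180·(60 − 29.3) = 0
-22.39 c = -22842
c = -22842/-22.39 ≈ 1020 J/(kg·°C)

c ≈ 1020 J/(kg·°C)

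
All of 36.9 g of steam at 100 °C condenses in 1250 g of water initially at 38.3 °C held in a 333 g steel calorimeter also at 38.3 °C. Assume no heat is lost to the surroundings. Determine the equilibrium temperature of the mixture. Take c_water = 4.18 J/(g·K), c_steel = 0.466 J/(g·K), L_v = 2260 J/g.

T_f ≈ 55.1 °C

Energy balance with sensible and latent terms:
condense steam: −36.9×2260 = −83394; condensed water 100 °C→T: 154.24(T − 100); original water: 5225(T − 38.3); steel cup: 333×0.466×(T − 38.3) = 155.18(T − 38.3)
5534.4 T = 83394 + 15424 + 206061 = 304879
T ≈ 55.09 °C — below 100 °C, confirming all the steam condensed.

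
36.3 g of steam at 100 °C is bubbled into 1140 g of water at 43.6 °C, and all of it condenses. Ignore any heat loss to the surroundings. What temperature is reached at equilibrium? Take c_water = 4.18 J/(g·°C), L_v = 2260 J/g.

T_f ≈ 62.0 °C

Heat gained plus heat lost sum to zero:
latent heat released on condensation: 36.3×2260 = 82038
  condensed water 100 °C→T: 151.73(T − 100)
  original water: 4765.2(T − 43.6)
4916.9 T = 82038 + 15173 + 207763 = 304974
T ≈ 62.03 °C (< 100 °C, so full condensation is consistent).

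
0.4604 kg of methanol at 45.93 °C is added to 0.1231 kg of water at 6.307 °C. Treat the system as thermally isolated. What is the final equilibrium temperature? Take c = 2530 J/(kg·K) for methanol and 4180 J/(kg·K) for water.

T_f ≈ 33.8 °C

Setting the total heat transfer to zero:
0.4604·2530·(T − 45.93) + 0.1231·4180·(T − 6.307) = 0
1164.8(T − 45.93) + 514.56(T − 6.307) = 0
(1164.8 + 514.56) T = 1164.8·45.93 + 514.56·6.307
T ≈ 33.79 °C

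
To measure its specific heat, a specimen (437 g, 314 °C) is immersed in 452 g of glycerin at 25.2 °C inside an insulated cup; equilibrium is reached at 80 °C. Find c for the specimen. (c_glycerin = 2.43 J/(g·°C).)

c ≈ 0.589 J/(g·°C)

Conservation of energy gives ΣQ = 0:
437·c·(80 − 314) + 452·2.43·(80 − 25.2) = 0
-102258 c = -60190
c = -60190/-102258 ≈ 0.5886 J/(g·°C)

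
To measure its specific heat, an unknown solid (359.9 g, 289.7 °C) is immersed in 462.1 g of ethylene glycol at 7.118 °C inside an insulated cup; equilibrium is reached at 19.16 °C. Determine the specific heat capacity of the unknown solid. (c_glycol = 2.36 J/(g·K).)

c ≈ 0.135 J/(g·K)

Heat lost by the unknown solid = heat gained by the glycol:
359.9×c×(289.7 − 19.16) = 462.1×2.36×(19.16 − 7.118)
97367 c = 13132  ⇒  c ≈ 0.1349 J/(g·K)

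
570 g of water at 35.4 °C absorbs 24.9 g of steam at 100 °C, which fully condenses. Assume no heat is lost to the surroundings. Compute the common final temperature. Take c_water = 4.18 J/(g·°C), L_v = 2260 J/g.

T_f ≈ 60.7 °C

Heat gained plus heat lost sum to zero:
steam→water at 100 °C releases m L_v = 24.9·2260 = 56274
  condensed water 100 °C→T: 104.08(T − 100)
  water warms: 570·4.18·(T − 35.4) = 2382.6(T − 35.4)
2486.7 T = 56274 + 10408 + 84344 = 151026
T ≈ 60.73 °C — below 100 °C, confirming all the steam condensed.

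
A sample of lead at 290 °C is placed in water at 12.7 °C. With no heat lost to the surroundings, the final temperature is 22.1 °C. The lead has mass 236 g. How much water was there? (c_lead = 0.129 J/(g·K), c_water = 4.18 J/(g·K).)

Heat lost by the lead = heat gained by the water:
236×0.129×(290 − 22.1) = m×4.18×(22.1 − 12.7)
39.29 m = 8155.9  ⇒  m ≈ 207.6 g

m ≈ 208 g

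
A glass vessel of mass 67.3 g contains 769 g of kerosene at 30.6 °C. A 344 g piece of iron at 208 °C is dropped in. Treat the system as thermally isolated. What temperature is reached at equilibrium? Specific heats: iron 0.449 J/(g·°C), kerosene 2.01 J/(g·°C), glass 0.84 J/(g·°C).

T_f ≈ 46.2 °C

Setting the total heat transfer to zero:
344·0.449·(T − 208) + 769·2.01·(T − 30.6) + 67.3·0.84·(T − 30.6) = 0
154.46(T − 208) + 1545.7(T − 30.6) + 56.53(T − 30.6) = 0
(154.46 + 1545.7 + 56.53) T = 154.46·208 + 1545.7·30.6 + 56.53·30.6
T = 81155 / 1756.7 = 46.2 °C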